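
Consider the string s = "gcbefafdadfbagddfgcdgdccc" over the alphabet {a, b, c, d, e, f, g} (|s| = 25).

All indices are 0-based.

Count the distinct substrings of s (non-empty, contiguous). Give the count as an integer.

303

rank→(start, suffix):
  0 → (8, 'adfbagddfgcdgdccc')
  1 → (5, 'afdadfbagddfgcdgdccc')
  2 → (12, 'agddfgcdgdccc')
  3 → (11, 'bagddfgcdgdccc')
  4 → (2, 'befafdadfbagddfgcdgdccc')
  5 → (24, 'c')
  6 → (1, 'cbefafdadfbagddfgcdgdccc')
  7 → (23, 'cc')
  8 → (22, 'ccc')
  9 → (18, 'cdgdccc')
  10 → (7, 'dadfbagddfgcdgdccc')
  11 → (21, 'dccc')
  12 → (14, 'ddfgcdgdccc')
  13 → (9, 'dfbagddfgcdgdccc')
  14 → (15, 'dfgcdgdccc')
  15 → (19, 'dgdccc')
  16 → (3, 'efafdadfbagddfgcdgdccc')
  17 → (4, 'fafdadfbagddfgcdgdccc')
  18 → (10, 'fbagddfgcdgdccc')
  19 → (6, 'fdadfbagddfgcdgdccc')
  20 → (16, 'fgcdgdccc')
  21 → (0, 'gcbefafdadfbagddfgcdgdccc')
  22 → (17, 'gcdgdccc')
  23 → (20, 'gdccc')
  24 → (13, 'gddfgcdgdccc')

SA = [8, 5, 12, 11, 2, 24, 1, 23, 22, 18, 7, 21, 14, 9, 15, 19, 3, 4, 10, 6, 16, 0, 17, 20, 13]
rank  pair      lcp
   1  s[8:],s[5:]  1  'a'
   2  s[5:],s[12:]  1  'a'
   3  s[12:],s[11:]  0  ''
   4  s[11:],s[2:]  1  'b'
   5  s[2:],s[24:]  0  ''
   6  s[24:],s[1:]  1  'c'
   7  s[1:],s[23:]  1  'c'
   8  s[23:],s[22:]  2  'cc'
   9  s[22:],s[18:]  1  'c'
  10  s[18:],s[7:]  0  ''
  11  s[7:],s[21:]  1  'd'
  12  s[21:],s[14:]  1  'd'
  13  s[14:],s[9:]  1  'd'
  14  s[9:],s[15:]  2  'df'
  15  s[15:],s[19:]  1  'd'
  16  s[19:],s[3:]  0  ''
  17  s[3:],s[4:]  0  ''
  18  s[4:],s[10:]  1  'f'
  19  s[10:],s[6:]  1  'f'
  20  s[6:],s[16:]  1  'f'
  21  s[16:],s[0:]  0  ''
  22  s[0:],s[17:]  2  'gc'
  23  s[17:],s[20:]  1  'g'
  24  s[20:],s[13:]  2  'gd'

n(n+1)/2 = 25·26/2 = 325
Σ LCP = 0 + 1 + 1 + 0 + 1 + 0 + 1 + 1 + 2 + 1 + 0 + 1 + 1 + 1 + 2 + 1 + 0 + 0 + 1 + 1 + 1 + 0 + 2 + 1 + 2 = 22
distinct = 325 − 22 = 303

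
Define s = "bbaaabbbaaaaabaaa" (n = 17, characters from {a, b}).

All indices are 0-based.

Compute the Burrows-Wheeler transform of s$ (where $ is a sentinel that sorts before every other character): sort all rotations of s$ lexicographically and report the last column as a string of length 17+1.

aaabbaabaaaaabbb$a

rank  rotation            last
    0  $bbaaabbbaaaaabaaa  a
    1  a$bbaaabbbaaaaabaa  a
    2  aa$bbaaabbbaaaaaba  a
    3  aaa$bbaaabbbaaaaab  b
    4  aaaaabaaa$bbaaabbb  b
    5  aaaabaaa$bbaaabbba  a
    6  aaabaaa$bbaaabbbaa  a
    7  aaabbbaaaaabaaa$bb  b
    8  aabaaa$bbaaabbbaaa  a
    9  aabbbaaaaabaaa$bba  a
   10  abaaa$bbaaabbbaaaa  a
   11  abbbaaaaabaaa$bbaa  a
   12  baaa$bbaaabbbaaaaa  a
   13  baaaaabaaa$bbaaabb  b
   14  baaabbbaaaaabaaa$b  b
   15  bbaaaaabaaa$bbaaab  b
   16  bbaaabbbaaaaabaaa$  $
   17  bbbaaaaabaaa$bbaaa  a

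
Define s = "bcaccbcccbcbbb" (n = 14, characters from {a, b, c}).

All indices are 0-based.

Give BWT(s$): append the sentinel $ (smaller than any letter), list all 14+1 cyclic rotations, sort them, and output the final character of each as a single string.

bcbbc$ccbbcccab

rank  rotation         last
    0  $bcaccbcccbcbbb  b
    1  accbcccbcbbb$bc  c
    2  b$bcaccbcccbcbb  b
    3  bb$bcaccbcccbcb  b
    4  bbb$bcaccbcccbc  c
    5  bcaccbcccbcbbb$  $
    6  bcbbb$bcaccbccc  c
    7  bcccbcbbb$bcacc  c
    8  caccbcccbcbbb$b  b
    9  cbbb$bcaccbcccb  b
   10  cbcbbb$bcaccbcc  c
   11  cbcccbcbbb$bcac  c
   12  ccbcbbb$bcaccbc  c
   13  ccbcccbcbbb$bca  a
   14  cccbcbbb$bcaccb  b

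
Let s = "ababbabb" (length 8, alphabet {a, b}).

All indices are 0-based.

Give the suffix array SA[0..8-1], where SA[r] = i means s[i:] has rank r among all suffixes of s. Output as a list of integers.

[0, 5, 2, 7, 4, 1, 6, 3]

rank→(start, suffix):
  0 → (0, 'ababbabb')
  1 → (5, 'abb')
  2 → (2, 'abbabb')
  3 → (7, 'b')
  4 → (4, 'babb')
  5 → (1, 'babbabb')
  6 → (6, 'bb')
  7 → (3, 'bbabb')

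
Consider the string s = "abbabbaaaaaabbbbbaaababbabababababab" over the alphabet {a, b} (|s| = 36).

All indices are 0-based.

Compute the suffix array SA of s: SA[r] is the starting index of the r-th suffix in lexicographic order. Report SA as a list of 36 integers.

[6, 7, 8, 17, 9, 18, 10, 34, 32, 30, 28, 26, 24, 19, 3, 21, 0, 11, 35, 5, 16, 33, 31, 29, 27, 25, 23, 2, 20, 4, 15, 22, 1, 14, 13, 12]

rank | idx | suffix
   0 |   6 | aaaaaabbbbbaaababbabababababab
   1 |   7 | aaaaabbbbbaaababbabababababab
   2 |   8 | aaaabbbbbaaababbabababababab
   3 |  17 | aaababbabababababab
   4 |   9 | aaabbbbbaaababbabababababab
   5 |  18 | aababbabababababab
   6 |  10 | aabbbbbaaababbabababababab
   7 |  34 | ab
   8 |  32 | abab
   9 |  30 | ababab
  10 |  28 | abababab
  11 |  26 | ababababab
  12 |  24 | abababababab
  13 |  19 | ababbabababababab
  14 |   3 | abbaaaaaabbbbbaaababbabababababab
  15 |  21 | abbabababababab
  16 |   0 | abbabbaaaaaabbbbbaaababbabababababab
  17 |  11 | abbbbbaaababbabababababab
  18 |  35 | b
  19 |   5 | baaaaaabbbbbaaababbabababababab
  20 |  16 | baaababbabababababab
  21 |  33 | bab
  22 |  31 | babab
  23 |  29 | bababab
  24 |  27 | babababab
  25 |  25 | bababababab
  26 |  23 | babababababab
  27 |   2 | babbaaaaaabbbbbaaababbabababababab
  28 |  20 | babbabababababab
  29 |   4 | bbaaaaaabbbbbaaababbabababababab
  30 |  15 | bbaaababbabababababab
  31 |  22 | bbabababababab
  32 |   1 | bbabbaaaaaabbbbbaaababbabababababab
  33 |  14 | bbbaaababbabababababab
  34 |  13 | bbbbaaababbabababababab
  35 |  12 | bbbbbaaababbabababababab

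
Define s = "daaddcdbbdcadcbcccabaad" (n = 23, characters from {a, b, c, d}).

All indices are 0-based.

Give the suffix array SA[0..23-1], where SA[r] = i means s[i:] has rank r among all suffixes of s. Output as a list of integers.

[20, 1, 18, 21, 11, 2, 19, 7, 14, 8, 17, 10, 13, 16, 15, 5, 22, 0, 6, 9, 12, 4, 3]

sorted suffixes:
  #0 SA[0]=20  'aad'
  #1 SA[1]=1  'aaddcdbbdcadcbcccabaad'
  #2 SA[2]=18  'abaad'
  #3 SA[3]=21  'ad'
  #4 SA[4]=11  'adcbcccabaad'
  #5 SA[5]=2  'addcdbbdcadcbcccabaad'
  #6 SA[6]=19  'baad'
  #7 SA[7]=7  'bbdcadcbcccabaad'
  #8 SA[8]=14  'bcccabaad'
  #9 SA[9]=8  'bdcadcbcccabaad'
  #10 SA[10]=17  'cabaad'
  #11 SA[11]=10  'cadcbcccabaad'
  #12 SA[12]=13  'cbcccabaad'
  #13 SA[13]=16  'ccabaad'
  #14 SA[14]=15  'cccabaad'
  #15 SA[15]=5  'cdbbdcadcbcccabaad'
  #16 SA[16]=22  'd'
  #17 SA[17]=0  'daaddcdbbdcadcbcccabaad'
  #18 SA[18]=6  'dbbdcadcbcccabaad'
  #19 SA[19]=9  'dcadcbcccabaad'
  #20 SA[20]=12  'dcbcccabaad'
  #21 SA[21]=4  'dcdbbdcadcbcccabaad'
  #22 SA[22]=3  'ddcdbbdcadcbcccabaad'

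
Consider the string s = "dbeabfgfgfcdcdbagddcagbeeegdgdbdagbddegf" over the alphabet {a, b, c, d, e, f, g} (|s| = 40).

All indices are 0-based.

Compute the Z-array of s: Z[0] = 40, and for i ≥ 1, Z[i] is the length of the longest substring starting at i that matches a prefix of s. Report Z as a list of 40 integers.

[40, 0, 0, 0, 0, 0, 0, 0, 0, 0, 0, 1, 0, 2, 0, 0, 0, 1, 1, 0, 0, 0, 0, 0, 0, 0, 0, 1, 0, 2, 0, 1, 0, 0, 0, 1, 1, 0, 0, 0]

Z[0]=40
i=1: outside box; Z[1]=0
i=2: outside box; Z[2]=0
i=3: outside box; Z[3]=0
i=4: outside box; Z[4]=0
i=5: outside box; Z[5]=0
i=6: outside box; Z[6]=0
i=7: outside box; Z[7]=0
i=8: outside box; Z[8]=0
i=9: outside box; Z[9]=0
i=10: outside box; Z[10]=0
i=11: outside box; Z[11]=1 grow→box=[11,12)
i=12: outside box; Z[12]=0
i=13: outside box; Z[13]=2 grow→box=[13,15)
i=14: min(r-i=1, Z[1]=0)=0; Z[14]=0
i=15: outside box; Z[15]=0
i=16: outside box; Z[16]=0
i=17: outside box; Z[17]=1 grow→box=[17,18)
i=18: outside box; Z[18]=1 grow→box=[18,19)
i=19: outside box; Z[19]=0
i=20: outside box; Z[20]=0
i=21: outside box; Z[21]=0
i=22: outside box; Z[22]=0
i=23: outside box; Z[23]=0
i=24: outside box; Z[24]=0
i=25: outside box; Z[25]=0
i=26: outside box; Z[26]=0
i=27: outside box; Z[27]=1 grow→box=[27,28)
i=28: outside box; Z[28]=0
i=29: outside box; Z[29]=2 grow→box=[29,31)
i=30: min(r-i=1, Z[1]=0)=0; Z[30]=0
i=31: outside box; Z[31]=1 grow→box=[31,32)
i=32: outside box; Z[32]=0
i=33: outside box; Z[33]=0
i=34: outside box; Z[34]=0
i=35: outside box; Z[35]=1 grow→box=[35,36)
i=36: outside box; Z[36]=1 grow→box=[36,37)
i=37: outside box; Z[37]=0
i=38: outside box; Z[38]=0
i=39: outside box; Z[39]=0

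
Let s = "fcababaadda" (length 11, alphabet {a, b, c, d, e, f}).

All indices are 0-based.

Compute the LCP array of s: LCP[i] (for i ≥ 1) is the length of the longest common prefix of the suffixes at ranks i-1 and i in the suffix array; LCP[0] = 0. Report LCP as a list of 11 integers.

sorted suffixes:
  #0 SA[0]=10  'a'
  #1 SA[1]=6  'aadda'
  #2 SA[2]=4  'abaadda'
  #3 SA[3]=2  'ababaadda'
  #4 SA[4]=7  'adda'
  #5 SA[5]=5  'baadda'
  #6 SA[6]=3  'babaadda'
  #7 SA[7]=1  'cababaadda'
  #8 SA[8]=9  'da'
  #9 SA[9]=8  'dda'
  #10 SA[10]=0  'fcababaadda'

SA = [10, 6, 4, 2, 7, 5, 3, 1, 9, 8, 0]
[i] adj suffixes → lcp
  [1] 10/6 → 1 ('a')
  [2] 6/4 → 1 ('a')
  [3] 4/2 → 3 ('aba')
  [4] 2/7 → 1 ('a')
  [5] 7/5 → 0 ('')
  [6] 5/3 → 2 ('ba')
  [7] 3/1 → 0 ('')
  [8] 1/9 → 0 ('')
  [9] 9/8 → 1 ('d')
  [10] 8/0 → 0 ('')

[0, 1, 1, 3, 1, 0, 2, 0, 0, 1, 0]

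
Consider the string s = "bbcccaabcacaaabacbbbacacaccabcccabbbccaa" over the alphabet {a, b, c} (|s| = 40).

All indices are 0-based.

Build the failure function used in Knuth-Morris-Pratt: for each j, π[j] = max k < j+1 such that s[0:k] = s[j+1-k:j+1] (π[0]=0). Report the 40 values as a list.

[0, 1, 0, 0, 0, 0, 0, 1, 0, 0, 0, 0, 0, 0, 1, 0, 0, 1, 2, 2, 0, 0, 0, 0, 0, 0, 0, 0, 1, 0, 0, 0, 0, 1, 2, 2, 3, 4, 0, 0]

π[0] = 0
j=1 s[j]='b': π[1]=1 (border 'b')
j=2 s[j]='c': k: 1→0; π[2]=0 (border '')
j=3 s[j]='c': π[3]=0 (border '')
j=4 s[j]='c': π[4]=0 (border '')
j=5 s[j]='a': π[5]=0 (border '')
j=6 s[j]='a': π[6]=0 (border '')
j=7 s[j]='b': π[7]=1 (border 'b')
j=8 s[j]='c': k: 1→0; π[8]=0 (border '')
j=9 s[j]='a': π[9]=0 (border '')
j=10 s[j]='c': π[10]=0 (border '')
j=11 s[j]='a': π[11]=0 (border '')
j=12 s[j]='a': π[12]=0 (border '')
j=13 s[j]='a': π[13]=0 (border '')
j=14 s[j]='b': π[14]=1 (border 'b')
j=15 s[j]='a': k: 1→0; π[15]=0 (border '')
j=16 s[j]='c': π[16]=0 (border '')
j=17 s[j]='b': π[17]=1 (border 'b')
j=18 s[j]='b': π[18]=2 (border 'bb')
j=19 s[j]='b': k: 2→1; π[19]=2 (border 'bb')
j=20 s[j]='a': k: 2→1→0; π[20]=0 (border '')
j=21 s[j]='c': π[21]=0 (border '')
j=22 s[j]='a': π[22]=0 (border '')
j=23 s[j]='c': π[23]=0 (border '')
j=24 s[j]='a': π[24]=0 (border '')
j=25 s[j]='c': π[25]=0 (border '')
j=26 s[j]='c': π[26]=0 (border '')
j=27 s[j]='a': π[27]=0 (border '')
j=28 s[j]='b': π[28]=1 (border 'b')
j=29 s[j]='c': k: 1→0; π[29]=0 (border '')
j=30 s[j]='c': π[30]=0 (border '')
j=31 s[j]='c': π[31]=0 (border '')
j=32 s[j]='a': π[32]=0 (border '')
j=33 s[j]='b': π[33]=1 (border 'b')
j=34 s[j]='b': π[34]=2 (border 'bb')
j=35 s[j]='b': k: 2→1; π[35]=2 (border 'bb')
j=36 s[j]='c': π[36]=3 (border 'bbc')
j=37 s[j]='c': π[37]=4 (border 'bbcc')
j=38 s[j]='a': k: 4→0; π[38]=0 (border '')
j=39 s[j]='a': π[39]=0 (border '')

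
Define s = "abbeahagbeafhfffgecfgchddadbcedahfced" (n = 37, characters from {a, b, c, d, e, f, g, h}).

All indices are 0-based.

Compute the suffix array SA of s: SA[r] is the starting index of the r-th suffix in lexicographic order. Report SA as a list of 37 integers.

[0, 25, 10, 6, 4, 31, 1, 27, 8, 2, 34, 28, 18, 21, 36, 24, 30, 26, 23, 9, 3, 17, 35, 29, 33, 13, 14, 19, 15, 11, 7, 20, 16, 5, 22, 32, 12]

rank | idx | suffix
   0 |   0 | abbeahagbeafhfffgecfgchddadbcedahfced
   1 |  25 | adbcedahfced
   2 |  10 | afhfffgecfgchddadbcedahfced
   3 |   6 | agbeafhfffgecfgchddadbcedahfced
   4 |   4 | ahagbeafhfffgecfgchddadbcedahfced
   5 |  31 | ahfced
   6 |   1 | bbeahagbeafhfffgecfgchddadbcedahfced
   7 |  27 | bcedahfced
   8 |   8 | beafhfffgecfgchddadbcedahfced
   9 |   2 | beahagbeafhfffgecfgchddadbcedahfced
  10 |  34 | ced
  11 |  28 | cedahfced
  12 |  18 | cfgchddadbcedahfced
  13 |  21 | chddadbcedahfced
  14 |  36 | d
  15 |  24 | dadbcedahfced
  16 |  30 | dahfced
  17 |  26 | dbcedahfced
  18 |  23 | ddadbcedahfced
  19 |   9 | eafhfffgecfgchddadbcedahfced
  20 |   3 | eahagbeafhfffgecfgchddadbcedahfced
  21 |  17 | ecfgchddadbcedahfced
  22 |  35 | ed
  23 |  29 | edahfced
  24 |  33 | fced
  25 |  13 | fffgecfgchddadbcedahfced
  26 |  14 | ffgecfgchddadbcedahfced
  27 |  19 | fgchddadbcedahfced
  28 |  15 | fgecfgchddadbcedahfced
  29 |  11 | fhfffgecfgchddadbcedahfced
  30 |   7 | gbeafhfffgecfgchddadbcedahfced
  31 |  20 | gchddadbcedahfced
  32 |  16 | gecfgchddadbcedahfced
  33 |   5 | hagbeafhfffgecfgchddadbcedahfced
  34 |  22 | hddadbcedahfced
  35 |  32 | hfced
  36 |  12 | hfffgecfgchddadbcedahfced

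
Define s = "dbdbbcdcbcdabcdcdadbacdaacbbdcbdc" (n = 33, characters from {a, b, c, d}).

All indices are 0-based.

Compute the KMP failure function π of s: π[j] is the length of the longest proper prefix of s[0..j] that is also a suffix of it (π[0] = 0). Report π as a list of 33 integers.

π[0] = 0
j=1 s[j]='b': π[1]=0 (border '')
j=2 s[j]='d': π[2]=1 (border 'd')
j=3 s[j]='b': π[3]=2 (border 'db')
j=4 s[j]='b': k: 2→0; π[4]=0 (border '')
j=5 s[j]='c': π[5]=0 (border '')
j=6 s[j]='d': π[6]=1 (border 'd')
j=7 s[j]='c': k: 1→0; π[7]=0 (border '')
j=8 s[j]='b': π[8]=0 (border '')
j=9 s[j]='c': π[9]=0 (border '')
j=10 s[j]='d': π[10]=1 (border 'd')
j=11 s[j]='a': k: 1→0; π[11]=0 (border '')
j=12 s[j]='b': π[12]=0 (border '')
j=13 s[j]='c': π[13]=0 (border '')
j=14 s[j]='d': π[14]=1 (border 'd')
j=15 s[j]='c': k: 1→0; π[15]=0 (border '')
j=16 s[j]='d': π[16]=1 (border 'd')
j=17 s[j]='a': k: 1→0; π[17]=0 (border '')
j=18 s[j]='d': π[18]=1 (border 'd')
j=19 s[j]='b': π[19]=2 (border 'db')
j=20 s[j]='a': k: 2→0; π[20]=0 (border '')
j=21 s[j]='c': π[21]=0 (border '')
j=22 s[j]='d': π[22]=1 (border 'd')
j=23 s[j]='a': k: 1→0; π[23]=0 (border '')
j=24 s[j]='a': π[24]=0 (border '')
j=25 s[j]='c': π[25]=0 (border '')
j=26 s[j]='b': π[26]=0 (border '')
j=27 s[j]='b': π[27]=0 (border '')
j=28 s[j]='d': π[28]=1 (border 'd')
j=29 s[j]='c': k: 1→0; π[29]=0 (border '')
j=30 s[j]='b': π[30]=0 (border '')
j=31 s[j]='d': π[31]=1 (border 'd')
j=32 s[j]='c': k: 1→0; π[32]=0 (border '')

[0, 0, 1, 2, 0, 0, 1, 0, 0, 0, 1, 0, 0, 0, 1, 0, 1, 0, 1, 2, 0, 0, 1, 0, 0, 0, 0, 0, 1, 0, 0, 1, 0]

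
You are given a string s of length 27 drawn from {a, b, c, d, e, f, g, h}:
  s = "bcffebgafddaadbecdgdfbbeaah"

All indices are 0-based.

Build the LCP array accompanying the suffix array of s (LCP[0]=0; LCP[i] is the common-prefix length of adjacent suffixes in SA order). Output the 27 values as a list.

[0, 2, 1, 1, 1, 0, 1, 1, 2, 1, 0, 1, 0, 1, 1, 1, 1, 0, 1, 1, 0, 1, 1, 1, 0, 1, 0]

rank→(start, suffix):
  0 → (11, 'aadbecdgdfbbeaah')
  1 → (24, 'aah')
  2 → (12, 'adbecdgdfbbeaah')
  3 → (7, 'afddaadbecdgdfbbeaah')
  4 → (25, 'ah')
  5 → (21, 'bbeaah')
  6 → (0, 'bcffebgafddaadbecdgdfbbeaah')
  7 → (22, 'beaah')
  8 → (14, 'becdgdfbbeaah')
  9 → (5, 'bgafddaadbecdgdfbbeaah')
  10 → (16, 'cdgdfbbeaah')
  11 → (1, 'cffebgafddaadbecdgdfbbeaah')
  12 → (10, 'daadbecdgdfbbeaah')
  13 → (13, 'dbecdgdfbbeaah')
  14 → (9, 'ddaadbecdgdfbbeaah')
  15 → (19, 'dfbbeaah')
  16 → (17, 'dgdfbbeaah')
  17 → (23, 'eaah')
  18 → (4, 'ebgafddaadbecdgdfbbeaah')
  19 → (15, 'ecdgdfbbeaah')
  20 → (20, 'fbbeaah')
  21 → (8, 'fddaadbecdgdfbbeaah')
  22 → (3, 'febgafddaadbecdgdfbbeaah')
  23 → (2, 'ffebgafddaadbecdgdfbbeaah')
  24 → (6, 'gafddaadbecdgdfbbeaah')
  25 → (18, 'gdfbbeaah')
  26 → (26, 'h')

SA = [11, 24, 12, 7, 25, 21, 0, 22, 14, 5, 16, 1, 10, 13, 9, 19, 17, 23, 4, 15, 20, 8, 3, 2, 6, 18, 26]
i: (SA[i-1],SA[i]) lcp shared
  1: (11,24) 2 'aa'
  2: (24,12) 1 'a'
  3: (12,7) 1 'a'
  4: (7,25) 1 'a'
  5: (25,21) 0 ''
  6: (21,0) 1 'b'
  7: (0,22) 1 'b'
  8: (22,14) 2 'be'
  9: (14,5) 1 'b'
  10: (5,16) 0 ''
  11: (16,1) 1 'c'
  12: (1,10) 0 ''
  13: (10,13) 1 'd'
  14: (13,9) 1 'd'
  15: (9,19) 1 'd'
  16: (19,17) 1 'd'
  17: (17,23) 0 ''
  18: (23,4) 1 'e'
  19: (4,15) 1 'e'
  20: (15,20) 0 ''
  21: (20,8) 1 'f'
  22: (8,3) 1 'f'
  23: (3,2) 1 'f'
  24: (2,6) 0 ''
  25: (6,18) 1 'g'
  26: (18,26) 0 ''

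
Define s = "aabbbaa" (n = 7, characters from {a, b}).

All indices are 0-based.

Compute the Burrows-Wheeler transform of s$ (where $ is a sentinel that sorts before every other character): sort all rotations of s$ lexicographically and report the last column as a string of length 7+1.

rank  rotation  last
    0  $aabbbaa  a
    1  a$aabbba  a
    2  aa$aabbb  b
    3  aabbbaa$  $
    4  abbbaa$a  a
    5  baa$aabb  b
    6  bbaa$aab  b
    7  bbbaa$aa  a

aab$abba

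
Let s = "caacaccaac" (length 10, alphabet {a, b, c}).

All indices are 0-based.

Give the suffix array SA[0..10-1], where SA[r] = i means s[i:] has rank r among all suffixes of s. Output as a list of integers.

[7, 1, 8, 2, 4, 9, 6, 0, 3, 5]

rank→(start, suffix):
  0 → (7, 'aac')
  1 → (1, 'aacaccaac')
  2 → (8, 'ac')
  3 → (2, 'acaccaac')
  4 → (4, 'accaac')
  5 → (9, 'c')
  6 → (6, 'caac')
  7 → (0, 'caacaccaac')
  8 → (3, 'caccaac')
  9 → (5, 'ccaac')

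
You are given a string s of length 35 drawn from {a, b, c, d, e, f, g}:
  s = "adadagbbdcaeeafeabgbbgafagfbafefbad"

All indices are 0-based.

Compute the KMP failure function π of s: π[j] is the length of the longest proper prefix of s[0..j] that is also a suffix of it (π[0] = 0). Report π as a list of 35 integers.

[0, 0, 1, 2, 3, 0, 0, 0, 0, 0, 1, 0, 0, 1, 0, 0, 1, 0, 0, 0, 0, 0, 1, 0, 1, 0, 0, 0, 1, 0, 0, 0, 0, 1, 2]

π[0] = 0
j=1 s[j]='d': π[1]=0 (border '')
j=2 s[j]='a': π[2]=1 (border 'a')
j=3 s[j]='d': π[3]=2 (border 'ad')
j=4 s[j]='a': π[4]=3 (border 'ada')
j=5 s[j]='g': k: 3→1→0; π[5]=0 (border '')
j=6 s[j]='b': π[6]=0 (border '')
j=7 s[j]='b': π[7]=0 (border '')
j=8 s[j]='d': π[8]=0 (border '')
j=9 s[j]='c': π[9]=0 (border '')
j=10 s[j]='a': π[10]=1 (border 'a')
j=11 s[j]='e': k: 1→0; π[11]=0 (border '')
j=12 s[j]='e': π[12]=0 (border '')
j=13 s[j]='a': π[13]=1 (border 'a')
j=14 s[j]='f': k: 1→0; π[14]=0 (border '')
j=15 s[j]='e': π[15]=0 (border '')
j=16 s[j]='a': π[16]=1 (border 'a')
j=17 s[j]='b': k: 1→0; π[17]=0 (border '')
j=18 s[j]='g': π[18]=0 (border '')
j=19 s[j]='b': π[19]=0 (border '')
j=20 s[j]='b': π[20]=0 (border '')
j=21 s[j]='g': π[21]=0 (border '')
j=22 s[j]='a': π[22]=1 (border 'a')
j=23 s[j]='f': k: 1→0; π[23]=0 (border '')
j=24 s[j]='a': π[24]=1 (border 'a')
j=25 s[j]='g': k: 1→0; π[25]=0 (border '')
j=26 s[j]='f': π[26]=0 (border '')
j=27 s[j]='b': π[27]=0 (border '')
j=28 s[j]='a': π[28]=1 (border 'a')
j=29 s[j]='f': k: 1→0; π[29]=0 (border '')
j=30 s[j]='e': π[30]=0 (border '')
j=31 s[j]='f': π[31]=0 (border '')
j=32 s[j]='b': π[32]=0 (border '')
j=33 s[j]='a': π[33]=1 (border 'a')
j=34 s[j]='d': π[34]=2 (border 'ad')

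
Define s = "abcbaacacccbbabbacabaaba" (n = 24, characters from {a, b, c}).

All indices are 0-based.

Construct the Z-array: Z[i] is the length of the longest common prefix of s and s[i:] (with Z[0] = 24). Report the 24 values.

Z[0]=24
i=1: outside box; Z[1]=0
i=2: outside box; Z[2]=0
i=3: outside box; Z[3]=0
i=4: outside box; Z[4]=1 grow→box=[4,5)
i=5: outside box; Z[5]=1 grow→box=[5,6)
i=6: outside box; Z[6]=0
i=7: outside box; Z[7]=1 grow→box=[7,8)
i=8: outside box; Z[8]=0
i=9: outside box; Z[9]=0
i=10: outside box; Z[10]=0
i=11: outside box; Z[11]=0
i=12: outside box; Z[12]=0
i=13: outside box; Z[13]=2 grow→box=[13,15)
i=14: min(r-i=1, Z[1]=0)=0; Z[14]=0
i=15: outside box; Z[15]=0
i=16: outside box; Z[16]=1 grow→box=[16,17)
i=17: outside box; Z[17]=0
i=18: outside box; Z[18]=2 grow→box=[18,20)
i=19: min(r-i=1, Z[1]=0)=0; Z[19]=0
i=20: outside box; Z[20]=1 grow→box=[20,21)
i=21: outside box; Z[21]=2 grow→box=[21,23)
i=22: min(r-i=1, Z[1]=0)=0; Z[22]=0
i=23: outside box; Z[23]=1 grow→box=[23,24)

[24, 0, 0, 0, 1, 1, 0, 1, 0, 0, 0, 0, 0, 2, 0, 0, 1, 0, 2, 0, 1, 2, 0, 1]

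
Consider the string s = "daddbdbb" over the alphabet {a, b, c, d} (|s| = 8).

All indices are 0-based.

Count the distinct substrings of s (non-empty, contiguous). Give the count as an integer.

rank | idx | suffix
   0 |   1 | addbdbb
   1 |   7 | b
   2 |   6 | bb
   3 |   4 | bdbb
   4 |   0 | daddbdbb
   5 |   5 | dbb
   6 |   3 | dbdbb
   7 |   2 | ddbdbb

SA = [1, 7, 6, 4, 0, 5, 3, 2]
[i] adj suffixes → lcp
  [1] 1/7 → 0 ('')
  [2] 7/6 → 1 ('b')
  [3] 6/4 → 1 ('b')
  [4] 4/0 → 0 ('')
  [5] 0/5 → 1 ('d')
  [6] 5/3 → 2 ('db')
  [7] 3/2 → 1 ('d')

n(n+1)/2 = 8·9/2 = 36
Σ LCP = 0 + 0 + 1 + 1 + 0 + 1 + 2 + 1 = 6
distinct = 36 − 6 = 30

30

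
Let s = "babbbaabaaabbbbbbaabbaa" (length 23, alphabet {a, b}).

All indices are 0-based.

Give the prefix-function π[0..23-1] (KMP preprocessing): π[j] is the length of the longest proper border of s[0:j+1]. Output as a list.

[0, 0, 1, 1, 1, 2, 0, 1, 2, 0, 0, 1, 1, 1, 1, 1, 1, 2, 0, 1, 1, 2, 0]

π[0] = 0
j=1 s[j]='a': π[1]=0 (border '')
j=2 s[j]='b': π[2]=1 (border 'b')
j=3 s[j]='b': k: 1→0; π[3]=1 (border 'b')
j=4 s[j]='b': k: 1→0; π[4]=1 (border 'b')
j=5 s[j]='a': π[5]=2 (border 'ba')
j=6 s[j]='a': k: 2→0; π[6]=0 (border '')
j=7 s[j]='b': π[7]=1 (border 'b')
j=8 s[j]='a': π[8]=2 (border 'ba')
j=9 s[j]='a': k: 2→0; π[9]=0 (border '')
j=10 s[j]='a': π[10]=0 (border '')
j=11 s[j]='b': π[11]=1 (border 'b')
j=12 s[j]='b': k: 1→0; π[12]=1 (border 'b')
j=13 s[j]='b': k: 1→0; π[13]=1 (border 'b')
j=14 s[j]='b': k: 1→0; π[14]=1 (border 'b')
j=15 s[j]='b': k: 1→0; π[15]=1 (border 'b')
j=16 s[j]='b': k: 1→0; π[16]=1 (border 'b')
j=17 s[j]='a': π[17]=2 (border 'ba')
j=18 s[j]='a': k: 2→0; π[18]=0 (border '')
j=19 s[j]='b': π[19]=1 (border 'b')
j=20 s[j]='b': k: 1→0; π[20]=1 (border 'b')
j=21 s[j]='a': π[21]=2 (border 'ba')
j=22 s[j]='a': k: 2→0; π[22]=0 (border '')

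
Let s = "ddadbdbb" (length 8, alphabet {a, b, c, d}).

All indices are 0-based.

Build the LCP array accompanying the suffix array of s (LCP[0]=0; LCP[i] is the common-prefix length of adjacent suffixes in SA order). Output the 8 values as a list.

[0, 0, 1, 1, 0, 1, 2, 1]

rank→(start, suffix):
  0 → (2, 'adbdbb')
  1 → (7, 'b')
  2 → (6, 'bb')
  3 → (4, 'bdbb')
  4 → (1, 'dadbdbb')
  5 → (5, 'dbb')
  6 → (3, 'dbdbb')
  7 → (0, 'ddadbdbb')

SA = [2, 7, 6, 4, 1, 5, 3, 0]
rank  pair      lcp
   1  s[2:],s[7:]  0  ''
   2  s[7:],s[6:]  1  'b'
   3  s[6:],s[4:]  1  'b'
   4  s[4:],s[1:]  0  ''
   5  s[1:],s[5:]  1  'd'
   6  s[5:],s[3:]  2  'db'
   7  s[3:],s[0:]  1  'd'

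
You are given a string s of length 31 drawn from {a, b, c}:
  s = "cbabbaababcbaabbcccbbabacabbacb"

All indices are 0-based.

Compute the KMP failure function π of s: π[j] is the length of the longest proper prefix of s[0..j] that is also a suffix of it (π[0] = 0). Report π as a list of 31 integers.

[0, 0, 0, 0, 0, 0, 0, 0, 0, 0, 1, 2, 3, 0, 0, 0, 1, 1, 1, 2, 0, 0, 0, 0, 1, 0, 0, 0, 0, 1, 2]

π[0] = 0
j=1 s[j]='b': π[1]=0 (border '')
j=2 s[j]='a': π[2]=0 (border '')
j=3 s[j]='b': π[3]=0 (border '')
j=4 s[j]='b': π[4]=0 (border '')
j=5 s[j]='a': π[5]=0 (border '')
j=6 s[j]='a': π[6]=0 (border '')
j=7 s[j]='b': π[7]=0 (border '')
j=8 s[j]='a': π[8]=0 (border '')
j=9 s[j]='b': π[9]=0 (border '')
j=10 s[j]='c': π[10]=1 (border 'c')
j=11 s[j]='b': π[11]=2 (border 'cb')
j=12 s[j]='a': π[12]=3 (border 'cba')
j=13 s[j]='a': k: 3→0; π[13]=0 (border '')
j=14 s[j]='b': π[14]=0 (border '')
j=15 s[j]='b': π[15]=0 (border '')
j=16 s[j]='c': π[16]=1 (border 'c')
j=17 s[j]='c': k: 1→0; π[17]=1 (border 'c')
j=18 s[j]='c': k: 1→0; π[18]=1 (border 'c')
j=19 s[j]='b': π[19]=2 (border 'cb')
j=20 s[j]='b': k: 2→0; π[20]=0 (border '')
j=21 s[j]='a': π[21]=0 (border '')
j=22 s[j]='b': π[22]=0 (border '')
j=23 s[j]='a': π[23]=0 (border '')
j=24 s[j]='c': π[24]=1 (border 'c')
j=25 s[j]='a': k: 1→0; π[25]=0 (border '')
j=26 s[j]='b': π[26]=0 (border '')
j=27 s[j]='b': π[27]=0 (border '')
j=28 s[j]='a': π[28]=0 (border '')
j=29 s[j]='c': π[29]=1 (border 'c')
j=30 s[j]='b': π[30]=2 (border 'cb')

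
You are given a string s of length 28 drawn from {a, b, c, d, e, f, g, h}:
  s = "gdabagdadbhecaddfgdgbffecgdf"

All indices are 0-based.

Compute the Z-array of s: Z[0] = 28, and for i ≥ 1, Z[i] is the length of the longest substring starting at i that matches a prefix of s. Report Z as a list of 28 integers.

[28, 0, 0, 0, 0, 3, 0, 0, 0, 0, 0, 0, 0, 0, 0, 0, 0, 2, 0, 1, 0, 0, 0, 0, 0, 2, 0, 0]

Z[0]=28
i=1: fresh scan; Z[1]=0
i=2: fresh scan; Z[2]=0
i=3: fresh scan; Z[3]=0
i=4: fresh scan; Z[4]=0
i=5: fresh scan; Z[5]=3 extend→box=[5,8)
i=6: min(r-i=2, Z[1]=0)=0; Z[6]=0
i=7: min(r-i=1, Z[2]=0)=0; Z[7]=0
i=8: fresh scan; Z[8]=0
i=9: fresh scan; Z[9]=0
i=10: fresh scan; Z[10]=0
i=11: fresh scan; Z[11]=0
i=12: fresh scan; Z[12]=0
i=13: fresh scan; Z[13]=0
i=14: fresh scan; Z[14]=0
i=15: fresh scan; Z[15]=0
i=16: fresh scan; Z[16]=0
i=17: fresh scan; Z[17]=2 extend→box=[17,19)
i=18: min(r-i=1, Z[1]=0)=0; Z[18]=0
i=19: fresh scan; Z[19]=1 extend→box=[19,20)
i=20: fresh scan; Z[20]=0
i=21: fresh scan; Z[21]=0
i=22: fresh scan; Z[22]=0
i=23: fresh scan; Z[23]=0
i=24: fresh scan; Z[24]=0
i=25: fresh scan; Z[25]=2 extend→box=[25,27)
i=26: min(r-i=1, Z[1]=0)=0; Z[26]=0
i=27: fresh scan; Z[27]=0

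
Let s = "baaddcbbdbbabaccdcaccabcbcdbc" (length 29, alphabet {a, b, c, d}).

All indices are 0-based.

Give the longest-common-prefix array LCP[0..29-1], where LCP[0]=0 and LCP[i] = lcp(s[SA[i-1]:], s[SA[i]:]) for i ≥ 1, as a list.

[0, 1, 2, 1, 3, 1, 0, 2, 2, 1, 2, 1, 2, 2, 1, 0, 1, 2, 1, 2, 1, 2, 1, 2, 0, 2, 1, 2, 1]

rank→(start, suffix):
  0 → (1, 'aaddcbbdbbabaccdcaccabcbcdbc')
  1 → (11, 'abaccdcaccabcbcdbc')
  2 → (21, 'abcbcdbc')
  3 → (18, 'accabcbcdbc')
  4 → (13, 'accdcaccabcbcdbc')
  5 → (2, 'addcbbdbbabaccdcaccabcbcdbc')
  6 → (0, 'baaddcbbdbbabaccdcaccabcbcdbc')
  7 → (10, 'babaccdcaccabcbcdbc')
  8 → (12, 'baccdcaccabcbcdbc')
  9 → (9, 'bbabaccdcaccabcbcdbc')
  10 → (6, 'bbdbbabaccdcaccabcbcdbc')
  11 → (27, 'bc')
  12 → (22, 'bcbcdbc')
  13 → (24, 'bcdbc')
  14 → (7, 'bdbbabaccdcaccabcbcdbc')
  15 → (28, 'c')
  16 → (20, 'cabcbcdbc')
  17 → (17, 'caccabcbcdbc')
  18 → (5, 'cbbdbbabaccdcaccabcbcdbc')
  19 → (23, 'cbcdbc')
  20 → (19, 'ccabcbcdbc')
  21 → (14, 'ccdcaccabcbcdbc')
  22 → (25, 'cdbc')
  23 → (15, 'cdcaccabcbcdbc')
  24 → (8, 'dbbabaccdcaccabcbcdbc')
  25 → (26, 'dbc')
  26 → (16, 'dcaccabcbcdbc')
  27 → (4, 'dcbbdbbabaccdcaccabcbcdbc')
  28 → (3, 'ddcbbdbbabaccdcaccabcbcdbc')

SA = [1, 11, 21, 18, 13, 2, 0, 10, 12, 9, 6, 27, 22, 24, 7, 28, 20, 17, 5, 23, 19, 14, 25, 15, 8, 26, 16, 4, 3]
i: (SA[i-1],SA[i]) lcp shared
  1: (1,11) 1 'a'
  2: (11,21) 2 'ab'
  3: (21,18) 1 'a'
  4: (18,13) 3 'acc'
  5: (13,2) 1 'a'
  6: (2,0) 0 ''
  7: (0,10) 2 'ba'
  8: (10,12) 2 'ba'
  9: (12,9) 1 'b'
  10: (9,6) 2 'bb'
  11: (6,27) 1 'b'
  12: (27,22) 2 'bc'
  13: (22,24) 2 'bc'
  14: (24,7) 1 'b'
  15: (7,28) 0 ''
  16: (28,20) 1 'c'
  17: (20,17) 2 'ca'
  18: (17,5) 1 'c'
  19: (5,23) 2 'cb'
  20: (23,19) 1 'c'
  21: (19,14) 2 'cc'
  22: (14,25) 1 'c'
  23: (25,15) 2 'cd'
  24: (15,8) 0 ''
  25: (8,26) 2 'db'
  26: (26,16) 1 'd'
  27: (16,4) 2 'dc'
  28: (4,3) 1 'd'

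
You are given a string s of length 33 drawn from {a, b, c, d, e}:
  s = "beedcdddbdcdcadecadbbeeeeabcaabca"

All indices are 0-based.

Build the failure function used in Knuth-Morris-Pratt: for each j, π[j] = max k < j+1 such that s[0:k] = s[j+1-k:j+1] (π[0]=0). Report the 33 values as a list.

[0, 0, 0, 0, 0, 0, 0, 0, 1, 0, 0, 0, 0, 0, 0, 0, 0, 0, 0, 1, 1, 2, 3, 0, 0, 0, 1, 0, 0, 0, 1, 0, 0]

π[0] = 0
j=1 s[j]='e': π[1]=0 (border '')
j=2 s[j]='e': π[2]=0 (border '')
j=3 s[j]='d': π[3]=0 (border '')
j=4 s[j]='c': π[4]=0 (border '')
j=5 s[j]='d': π[5]=0 (border '')
j=6 s[j]='d': π[6]=0 (border '')
j=7 s[j]='d': π[7]=0 (border '')
j=8 s[j]='b': π[8]=1 (border 'b')
j=9 s[j]='d': k: 1→0; π[9]=0 (border '')
j=10 s[j]='c': π[10]=0 (border '')
j=11 s[j]='d': π[11]=0 (border '')
j=12 s[j]='c': π[12]=0 (border '')
j=13 s[j]='a': π[13]=0 (border '')
j=14 s[j]='d': π[14]=0 (border '')
j=15 s[j]='e': π[15]=0 (border '')
j=16 s[j]='c': π[16]=0 (border '')
j=17 s[j]='a': π[17]=0 (border '')
j=18 s[j]='d': π[18]=0 (border '')
j=19 s[j]='b': π[19]=1 (border 'b')
j=20 s[j]='b': k: 1→0; π[20]=1 (border 'b')
j=21 s[j]='e': π[21]=2 (border 'be')
j=22 s[j]='e': π[22]=3 (border 'bee')
j=23 s[j]='e': k: 3→0; π[23]=0 (border '')
j=24 s[j]='e': π[24]=0 (border '')
j=25 s[j]='a': π[25]=0 (border '')
j=26 s[j]='b': π[26]=1 (border 'b')
j=27 s[j]='c': k: 1→0; π[27]=0 (border '')
j=28 s[j]='a': π[28]=0 (border '')
j=29 s[j]='a': π[29]=0 (border '')
j=30 s[j]='b': π[30]=1 (border 'b')
j=31 s[j]='c': k: 1→0; π[31]=0 (border '')
j=32 s[j]='a': π[32]=0 (border '')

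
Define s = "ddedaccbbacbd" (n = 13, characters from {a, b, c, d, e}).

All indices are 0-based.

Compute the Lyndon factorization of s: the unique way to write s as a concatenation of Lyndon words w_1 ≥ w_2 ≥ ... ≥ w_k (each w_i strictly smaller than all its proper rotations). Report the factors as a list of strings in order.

["dde", "d", "accbb", "acbd"]

emit factor 1: 'dde' (i=0, period=3)
emit factor 2: 'd' (i=3, period=1)
emit factor 3: 'accbb' (i=4, period=5)
emit factor 4: 'acbd' (i=9, period=4)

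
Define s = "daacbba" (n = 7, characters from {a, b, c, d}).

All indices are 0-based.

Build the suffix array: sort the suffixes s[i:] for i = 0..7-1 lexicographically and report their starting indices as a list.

sorted suffixes:
  #0 SA[0]=6  'a'
  #1 SA[1]=1  'aacbba'
  #2 SA[2]=2  'acbba'
  #3 SA[3]=5  'ba'
  #4 SA[4]=4  'bba'
  #5 SA[5]=3  'cbba'
  #6 SA[6]=0  'daacbba'

[6, 1, 2, 5, 4, 3, 0]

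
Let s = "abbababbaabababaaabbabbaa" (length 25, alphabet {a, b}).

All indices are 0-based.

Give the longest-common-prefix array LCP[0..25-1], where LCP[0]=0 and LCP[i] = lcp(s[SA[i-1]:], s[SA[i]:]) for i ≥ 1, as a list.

[0, 1, 2, 2, 3, 1, 3, 5, 4, 2, 5, 4, 5, 0, 3, 3, 2, 4, 5, 3, 6, 1, 4, 3, 4]

rank→(start, suffix):
  0 → (24, 'a')
  1 → (23, 'aa')
  2 → (15, 'aaabbabbaa')
  3 → (8, 'aabababaaabbabbaa')
  4 → (16, 'aabbabbaa')
  5 → (13, 'abaaabbabbaa')
  6 → (11, 'ababaaabbabbaa')
  7 → (9, 'abababaaabbabbaa')
  8 → (3, 'ababbaabababaaabbabbaa')
  9 → (20, 'abbaa')
  10 → (5, 'abbaabababaaabbabbaa')
  11 → (0, 'abbababbaabababaaabbabbaa')
  12 → (17, 'abbabbaa')
  13 → (22, 'baa')
  14 → (14, 'baaabbabbaa')
  15 → (7, 'baabababaaabbabbaa')
  16 → (12, 'babaaabbabbaa')
  17 → (10, 'bababaaabbabbaa')
  18 → (2, 'bababbaabababaaabbabbaa')
  19 → (19, 'babbaa')
  20 → (4, 'babbaabababaaabbabbaa')
  21 → (21, 'bbaa')
  22 → (6, 'bbaabababaaabbabbaa')
  23 → (1, 'bbababbaabababaaabbabbaa')
  24 → (18, 'bbabbaa')

SA = [24, 23, 15, 8, 16, 13, 11, 9, 3, 20, 5, 0, 17, 22, 14, 7, 12, 10, 2, 19, 4, 21, 6, 1, 18]
i: (SA[i-1],SA[i]) lcp shared
  1: (24,23) 1 'a'
  2: (23,15) 2 'aa'
  3: (15,8) 2 'aa'
  4: (8,16) 3 'aab'
  5: (16,13) 1 'a'
  6: (13,11) 3 'aba'
  7: (11,9) 5 'ababa'
  8: (9,3) 4 'abab'
  9: (3,20) 2 'ab'
  10: (20,5) 5 'abbaa'
  11: (5,0) 4 'abba'
  12: (0,17) 5 'abbab'
  13: (17,22) 0 ''
  14: (22,14) 3 'baa'
  15: (14,7) 3 'baa'
  16: (7,12) 2 'ba'
  17: (12,10) 4 'baba'
  18: (10,2) 5 'babab'
  19: (2,19) 3 'bab'
  20: (19,4) 6 'babbaa'
  21: (4,21) 1 'b'
  22: (21,6) 4 'bbaa'
  23: (6,1) 3 'bba'
  24: (1,18) 4 'bbab'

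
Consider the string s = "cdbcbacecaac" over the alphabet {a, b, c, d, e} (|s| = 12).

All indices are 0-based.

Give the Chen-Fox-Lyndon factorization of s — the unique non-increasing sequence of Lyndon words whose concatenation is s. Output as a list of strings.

["cd", "bc", "b", "acec", "aac"]

emit factor 1: 'cd' (i=0, period=2)
emit factor 2: 'bc' (i=2, period=2)
emit factor 3: 'b' (i=4, period=1)
emit factor 4: 'acec' (i=5, period=4)
emit factor 5: 'aac' (i=9, period=3)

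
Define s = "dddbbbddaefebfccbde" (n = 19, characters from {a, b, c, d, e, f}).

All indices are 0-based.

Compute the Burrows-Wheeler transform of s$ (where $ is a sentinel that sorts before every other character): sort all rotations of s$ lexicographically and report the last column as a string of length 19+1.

eddbbcecfddbd$bdfabe

rank  rotation              last
    0  $dddbbbddaefebfccbde  e
    1  aefebfccbde$dddbbbdd  d
    2  bbbddaefebfccbde$ddd  d
    3  bbddaefebfccbde$dddb  b
    4  bddaefebfccbde$dddbb  b
    5  bde$dddbbbddaefebfcc  c
    6  bfccbde$dddbbbddaefe  e
    7  cbde$dddbbbddaefebfc  c
    8  ccbde$dddbbbddaefebf  f
    9  daefebfccbde$dddbbbd  d
   10  dbbbddaefebfccbde$dd  d
   11  ddaefebfccbde$dddbbb  b
   12  ddbbbddaefebfccbde$d  d
   13  dddbbbddaefebfccbde$  $
   14  de$dddbbbddaefebfccb  b
   15  e$dddbbbddaefebfccbd  d
   16  ebfccbde$dddbbbddaef  f
   17  efebfccbde$dddbbbdda  a
   18  fccbde$dddbbbddaefeb  b
   19  febfccbde$dddbbbddae  e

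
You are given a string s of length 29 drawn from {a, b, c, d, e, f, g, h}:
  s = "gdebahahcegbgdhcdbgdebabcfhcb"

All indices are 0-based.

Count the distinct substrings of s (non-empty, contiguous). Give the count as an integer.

398

sorted suffixes:
  #0 SA[0]=22  'abcfhcb'
  #1 SA[1]=4  'ahahcegbgdhcdbgdebabcfhcb'
  #2 SA[2]=6  'ahcegbgdhcdbgdebabcfhcb'
  #3 SA[3]=28  'b'
  #4 SA[4]=21  'babcfhcb'
  #5 SA[5]=3  'bahahcegbgdhcdbgdebabcfhcb'
  #6 SA[6]=23  'bcfhcb'
  #7 SA[7]=17  'bgdebabcfhcb'
  #8 SA[8]=11  'bgdhcdbgdebabcfhcb'
  #9 SA[9]=27  'cb'
  #10 SA[10]=15  'cdbgdebabcfhcb'
  #11 SA[11]=8  'cegbgdhcdbgdebabcfhcb'
  #12 SA[12]=24  'cfhcb'
  #13 SA[13]=16  'dbgdebabcfhcb'
  #14 SA[14]=19  'debabcfhcb'
  #15 SA[15]=1  'debahahcegbgdhcdbgdebabcfhcb'
  #16 SA[16]=13  'dhcdbgdebabcfhcb'
  #17 SA[17]=20  'ebabcfhcb'
  #18 SA[18]=2  'ebahahcegbgdhcdbgdebabcfhcb'
  #19 SA[19]=9  'egbgdhcdbgdebabcfhcb'
  #20 SA[20]=25  'fhcb'
  #21 SA[21]=10  'gbgdhcdbgdebabcfhcb'
  #22 SA[22]=18  'gdebabcfhcb'
  #23 SA[23]=0  'gdebahahcegbgdhcdbgdebabcfhcb'
  #24 SA[24]=12  'gdhcdbgdebabcfhcb'
  #25 SA[25]=5  'hahcegbgdhcdbgdebabcfhcb'
  #26 SA[26]=26  'hcb'
  #27 SA[27]=14  'hcdbgdebabcfhcb'
  #28 SA[28]=7  'hcegbgdhcdbgdebabcfhcb'

SA = [22, 4, 6, 28, 21, 3, 23, 17, 11, 27, 15, 8, 24, 16, 19, 1, 13, 20, 2, 9, 25, 10, 18, 0, 12, 5, 26, 14, 7]
[i] adj suffixes → lcp
  [1] 22/4 → 1 ('a')
  [2] 4/6 → 2 ('ah')
  [3] 6/28 → 0 ('')
  [4] 28/21 → 1 ('b')
  [5] 21/3 → 2 ('ba')
  [6] 3/23 → 1 ('b')
  [7] 23/17 → 1 ('b')
  [8] 17/11 → 3 ('bgd')
  [9] 11/27 → 0 ('')
  [10] 27/15 → 1 ('c')
  [11] 15/8 → 1 ('c')
  [12] 8/24 → 1 ('c')
  [13] 24/16 → 0 ('')
  [14] 16/19 → 1 ('d')
  [15] 19/1 → 4 ('deba')
  [16] 1/13 → 1 ('d')
  [17] 13/20 → 0 ('')
  [18] 20/2 → 3 ('eba')
  [19] 2/9 → 1 ('e')
  [20] 9/25 → 0 ('')
  [21] 25/10 → 0 ('')
  [22] 10/18 → 1 ('g')
  [23] 18/0 → 5 ('gdeba')
  [24] 0/12 → 2 ('gd')
  [25] 12/5 → 0 ('')
  [26] 5/26 → 1 ('h')
  [27] 26/14 → 2 ('hc')
  [28] 14/7 → 2 ('hc')

n(n+1)/2 = 29·30/2 = 435
Σ LCP = 0 + 1 + 2 + 0 + 1 + 2 + 1 + 1 + 3 + 0 + 1 + 1 + 1 + 0 + 1 + 4 + 1 + 0 + 3 + 1 + 0 + 0 + 1 + 5 + 2 + 0 + 1 + 2 + 2 = 37
distinct = 435 − 37 = 398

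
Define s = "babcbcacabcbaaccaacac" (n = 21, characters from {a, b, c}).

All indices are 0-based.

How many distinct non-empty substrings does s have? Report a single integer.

195

rank→(start, suffix):
  0 → (16, 'aacac')
  1 → (12, 'aaccaacac')
  2 → (8, 'abcbaaccaacac')
  3 → (1, 'abcbcacabcbaaccaacac')
  4 → (19, 'ac')
  5 → (6, 'acabcbaaccaacac')
  6 → (17, 'acac')
  7 → (13, 'accaacac')
  8 → (11, 'baaccaacac')
  9 → (0, 'babcbcacabcbaaccaacac')
  10 → (4, 'bcacabcbaaccaacac')
  11 → (9, 'bcbaaccaacac')
  12 → (2, 'bcbcacabcbaaccaacac')
  13 → (20, 'c')
  14 → (15, 'caacac')
  15 → (7, 'cabcbaaccaacac')
  16 → (18, 'cac')
  17 → (5, 'cacabcbaaccaacac')
  18 → (10, 'cbaaccaacac')
  19 → (3, 'cbcacabcbaaccaacac')
  20 → (14, 'ccaacac')

SA = [16, 12, 8, 1, 19, 6, 17, 13, 11, 0, 4, 9, 2, 20, 15, 7, 18, 5, 10, 3, 14]
[i] adj suffixes → lcp
  [1] 16/12 → 3 ('aac')
  [2] 12/8 → 1 ('a')
  [3] 8/1 → 4 ('abcb')
  [4] 1/19 → 1 ('a')
  [5] 19/6 → 2 ('ac')
  [6] 6/17 → 3 ('aca')
  [7] 17/13 → 2 ('ac')
  [8] 13/11 → 0 ('')
  [9] 11/0 → 2 ('ba')
  [10] 0/4 → 1 ('b')
  [11] 4/9 → 2 ('bc')
  [12] 9/2 → 3 ('bcb')
  [13] 2/20 → 0 ('')
  [14] 20/15 → 1 ('c')
  [15] 15/7 → 2 ('ca')
  [16] 7/18 → 2 ('ca')
  [17] 18/5 → 3 ('cac')
  [18] 5/10 → 1 ('c')
  [19] 10/3 → 2 ('cb')
  [20] 3/14 → 1 ('c')

n(n+1)/2 = 21·22/2 = 231
Σ LCP = 0 + 3 + 1 + 4 + 1 + 2 + 3 + 2 + 0 + 2 + 1 + 2 + 3 + 0 + 1 + 2 + 2 + 3 + 1 + 2 + 1 = 36
distinct = 231 − 36 = 195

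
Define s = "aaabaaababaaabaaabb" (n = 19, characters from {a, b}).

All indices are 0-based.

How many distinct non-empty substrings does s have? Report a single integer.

rank | idx | suffix
   0 |   0 | aaabaaababaaabaaabb
   1 |  10 | aaabaaabb
   2 |   4 | aaababaaabaaabb
   3 |  14 | aaabb
   4 |   1 | aabaaababaaabaaabb
   5 |  11 | aabaaabb
   6 |   5 | aababaaabaaabb
   7 |  15 | aabb
   8 |   8 | abaaabaaabb
   9 |   2 | abaaababaaabaaabb
  10 |  12 | abaaabb
  11 |   6 | ababaaabaaabb
  12 |  16 | abb
  13 |  18 | b
  14 |   9 | baaabaaabb
  15 |   3 | baaababaaabaaabb
  16 |  13 | baaabb
  17 |   7 | babaaabaaabb
  18 |  17 | bb

SA = [0, 10, 4, 14, 1, 11, 5, 15, 8, 2, 12, 6, 16, 18, 9, 3, 13, 7, 17]
rank  pair      lcp
   1  s[0:],s[10:]  8  'aaabaaab'
   2  s[10:],s[4:]  5  'aaaba'
   3  s[4:],s[14:]  4  'aaab'
   4  s[14:],s[1:]  2  'aa'
   5  s[1:],s[11:]  7  'aabaaab'
   6  s[11:],s[5:]  4  'aaba'
   7  s[5:],s[15:]  3  'aab'
   8  s[15:],s[8:]  1  'a'
   9  s[8:],s[2:]  7  'abaaaba'
  10  s[2:],s[12:]  6  'abaaab'
  11  s[12:],s[6:]  3  'aba'
  12  s[6:],s[16:]  2  'ab'
  13  s[16:],s[18:]  0  ''
  14  s[18:],s[9:]  1  'b'
  15  s[9:],s[3:]  6  'baaaba'
  16  s[3:],s[13:]  5  'baaab'
  17  s[13:],s[7:]  2  'ba'
  18  s[7:],s[17:]  1  'b'

n(n+1)/2 = 19·20/2 = 190
Σ LCP = 0 + 8 + 5 + 4 + 2 + 7 + 4 + 3 + 1 + 7 + 6 + 3 + 2 + 0 + 1 + 6 + 5 + 2 + 1 = 67
distinct = 190 − 67 = 123

123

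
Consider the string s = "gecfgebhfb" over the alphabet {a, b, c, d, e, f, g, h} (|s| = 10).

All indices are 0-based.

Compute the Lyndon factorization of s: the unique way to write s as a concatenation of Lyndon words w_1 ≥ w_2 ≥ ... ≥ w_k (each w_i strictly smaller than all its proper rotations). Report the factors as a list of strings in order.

emit factor 1: 'g' (i=0, period=1)
emit factor 2: 'e' (i=1, period=1)
emit factor 3: 'cfge' (i=2, period=4)
emit factor 4: 'bhf' (i=6, period=3)
emit factor 5: 'b' (i=9, period=1)

["g", "e", "cfge", "bhf", "b"]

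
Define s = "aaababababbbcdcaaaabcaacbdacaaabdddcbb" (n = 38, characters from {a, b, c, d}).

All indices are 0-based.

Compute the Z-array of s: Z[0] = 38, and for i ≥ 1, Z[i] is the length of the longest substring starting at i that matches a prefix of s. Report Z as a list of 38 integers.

[38, 2, 1, 0, 1, 0, 1, 0, 1, 0, 0, 0, 0, 0, 0, 3, 4, 2, 1, 0, 0, 2, 1, 0, 0, 0, 1, 0, 4, 2, 1, 0, 0, 0, 0, 0, 0, 0]

Z[0]=38
i=1: outside box; Z[1]=2 scan→box=[1,3)
i=2: min(r-i=1, Z[1]=2)=1; Z[2]=1
i=3: outside box; Z[3]=0
i=4: outside box; Z[4]=1 scan→box=[4,5)
i=5: outside box; Z[5]=0
i=6: outside box; Z[6]=1 scan→box=[6,7)
i=7: outside box; Z[7]=0
i=8: outside box; Z[8]=1 scan→box=[8,9)
i=9: outside box; Z[9]=0
i=10: outside box; Z[10]=0
i=11: outside box; Z[11]=0
i=12: outside box; Z[12]=0
i=13: outside box; Z[13]=0
i=14: outside box; Z[14]=0
i=15: outside box; Z[15]=3 scan→box=[15,18)
i=16: min(r-i=2, Z[1]=2)=2; Z[16]=4 scan→box=[16,20)
i=17: min(r-i=3, Z[1]=2)=2; Z[17]=2
i=18: min(r-i=2, Z[2]=1)=1; Z[18]=1
i=19: min(r-i=1, Z[3]=0)=0; Z[19]=0
i=20: outside box; Z[20]=0
i=21: outside box; Z[21]=2 scan→box=[21,23)
i=22: min(r-i=1, Z[1]=2)=1; Z[22]=1
i=23: outside box; Z[23]=0
i=24: outside box; Z[24]=0
i=25: outside box; Z[25]=0
i=26: outside box; Z[26]=1 scan→box=[26,27)
i=27: outside box; Z[27]=0
i=28: outside box; Z[28]=4 scan→box=[28,32)
i=29: min(r-i=3, Z[1]=2)=2; Z[29]=2
i=30: min(r-i=2, Z[2]=1)=1; Z[30]=1
i=31: min(r-i=1, Z[3]=0)=0; Z[31]=0
i=32: outside box; Z[32]=0
i=33: outside box; Z[33]=0
i=34: outside box; Z[34]=0
i=35: outside box; Z[35]=0
i=36: outside box; Z[36]=0
i=37: outside box; Z[37]=0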